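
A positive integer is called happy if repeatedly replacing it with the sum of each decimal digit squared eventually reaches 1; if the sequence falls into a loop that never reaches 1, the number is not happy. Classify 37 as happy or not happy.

37 → 3² + 7² = 58
58 → 5² + 8² = 89
89 → 8² + 9² = 145
145 → 1² + 4² + 5² = 42
42 → 4² + 2² = 20
20 → 2² + 0² = 4
4 → 4² = 16
16 → 1² + 6² = 37  — 37 already seen; the sequence cycles without reaching 1.

not happy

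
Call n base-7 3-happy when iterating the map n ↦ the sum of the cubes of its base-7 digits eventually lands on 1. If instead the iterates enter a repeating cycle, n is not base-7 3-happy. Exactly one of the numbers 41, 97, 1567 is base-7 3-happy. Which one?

41: 41 → 341 → 557 → 137 → 197 → 65 → 17 → 35 → 125 → 251 → 341  — repeats 341 (not base-7 3-happy)
97: 97 → 433 → 343 → 1  — reaches 1 (base-7 3-happy)
1567: 1567 → 523 → 217 → 91 → 217  — repeats 217 (not base-7 3-happy)

97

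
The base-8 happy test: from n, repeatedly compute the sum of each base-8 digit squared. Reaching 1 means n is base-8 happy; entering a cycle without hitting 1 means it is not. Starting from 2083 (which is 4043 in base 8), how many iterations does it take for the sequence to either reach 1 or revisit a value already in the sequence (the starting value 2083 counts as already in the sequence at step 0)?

4

2083 = (4,0,4,3)_8 → 41
41 = (5,1)_8 → 26
26 = (3,2)_8 → 13
13 = (1,5)_8 → 26  — 26 repeats.
That took 4 steps.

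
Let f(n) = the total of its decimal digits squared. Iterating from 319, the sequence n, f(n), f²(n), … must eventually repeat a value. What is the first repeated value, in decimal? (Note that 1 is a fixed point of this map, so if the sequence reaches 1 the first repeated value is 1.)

1

319 → 91
91 → 82
82 → 68
68 → 100
100 → 1  — reached the fixed point 1.
1 → 1, so 1 is the first repeated value.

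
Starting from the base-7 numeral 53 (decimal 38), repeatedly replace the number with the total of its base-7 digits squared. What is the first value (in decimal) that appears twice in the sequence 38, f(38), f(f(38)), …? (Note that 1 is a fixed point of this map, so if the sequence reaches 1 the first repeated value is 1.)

10

38 = (5,3)_7 → 5² + 3² = 34
34 = (4,6)_7 → 4² + 6² = 52
52 = (1,0,3)_7 → 1² + 0² + 3² = 10
10 = (1,3)_7 → 1² + 3² = 10  — 10 already appeared earlier.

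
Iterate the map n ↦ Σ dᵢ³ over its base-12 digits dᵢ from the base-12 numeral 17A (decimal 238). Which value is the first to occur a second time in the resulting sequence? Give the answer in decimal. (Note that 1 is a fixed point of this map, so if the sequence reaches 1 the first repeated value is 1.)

238 = (1,7,10)_12 → 1³ + 7³ + 10³ = 1344
1344 = (9,4,0)_12 → 9³ + 4³ + 0³ = 793
793 = (5,6,1)_12 → 5³ + 6³ + 1³ = 342
342 = (2,4,6)_12 → 2³ + 4³ + 6³ = 288
288 = (2,0,0)_12 → 2³ + 0³ + 0³ = 8
8 = (8)_12 → 8³ = 512
512 = (3,6,8)_12 → 3³ + 6³ + 8³ = 755
755 = (5,2,11)_12 → 5³ + 2³ + 11³ = 1464
1464 = (10,2,0)_12 → 10³ + 2³ + 0³ = 1008
1008 = (7,0,0)_12 → 7³ + 0³ + 0³ = 343
343 = (2,4,7)_12 → 2³ + 4³ + 7³ = 415
415 = (2,10,7)_12 → 2³ + 10³ + 7³ = 1351
1351 = (9,4,7)_12 → 9³ + 4³ + 7³ = 1136
1136 = (7,10,8)_12 → 7³ + 10³ + 8³ = 1855
1855 = (1,0,10,7)_12 → 1³ + 0³ + 10³ + 7³ = 1344  — 1344 already appeared earlier.

1344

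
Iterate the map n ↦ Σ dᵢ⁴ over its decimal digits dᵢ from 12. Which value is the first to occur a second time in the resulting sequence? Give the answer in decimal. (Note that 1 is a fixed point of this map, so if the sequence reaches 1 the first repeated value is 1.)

8208

12 → 1⁴ + 2⁴ = 1 + 16 = 17
17 → 1⁴ + 7⁴ = 1 + 2401 = 2402
2402 → 2⁴ + 4⁴ + 0⁴ + 2⁴ = 16 + 256 + 0 + 16 = 288
288 → 2⁴ + 8⁴ + 8⁴ = 16 + 4096 + 4096 = 8208
8208 → 8⁴ + 2⁴ + 0⁴ + 8⁴ = 4096 + 16 + 0 + 4096 = 8208  — 8208 already appeared earlier.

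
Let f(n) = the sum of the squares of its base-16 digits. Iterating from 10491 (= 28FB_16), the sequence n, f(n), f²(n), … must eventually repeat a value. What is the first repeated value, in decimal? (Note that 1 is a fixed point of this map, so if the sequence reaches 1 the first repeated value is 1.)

1

10491 = (2,8,15,11)_16 → 2² + 8² + 15² + 11² = 4 + 64 + 225 + 121 = 414
414 = (1,9,14)_16 → 1² + 9² + 14² = 1 + 81 + 196 = 278
278 = (1,1,6)_16 → 1² + 1² + 6² = 1 + 1 + 36 = 38
38 = (2,6)_16 → 2² + 6² = 4 + 36 = 40
40 = (2,8)_16 → 2² + 8² = 4 + 64 = 68
68 = (4,4)_16 → 4² + 4² = 16 + 16 = 32
32 = (2,0)_16 → 2² + 0² = 4 + 0 = 4
4 = (4)_16 → 4² = 16
16 = (1,0)_16 → 1² + 0² = 1 + 0 = 1  — reached the fixed point 1.
1 → 1, so 1 is the first repeated value.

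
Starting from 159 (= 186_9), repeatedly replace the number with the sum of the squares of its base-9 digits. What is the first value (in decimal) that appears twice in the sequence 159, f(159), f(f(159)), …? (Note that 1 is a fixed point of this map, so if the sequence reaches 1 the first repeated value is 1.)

1

159 = (1,8,6)_9 → 1² + 8² + 6² = 101
101 = (1,2,2)_9 → 1² + 2² + 2² = 9
9 = (1,0)_9 → 1² + 0² = 1  — reached the fixed point 1.
1 → 1, so 1 is the first repeated value.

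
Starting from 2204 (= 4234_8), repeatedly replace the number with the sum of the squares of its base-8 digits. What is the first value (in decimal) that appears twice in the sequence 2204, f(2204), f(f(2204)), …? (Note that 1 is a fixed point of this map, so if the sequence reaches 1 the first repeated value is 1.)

2204 = (4,2,3,4)_8 → 45
45 = (5,5)_8 → 50
50 = (6,2)_8 → 40
40 = (5,0)_8 → 25
25 = (3,1)_8 → 10
10 = (1,2)_8 → 5
5 = (5)_8 → 25  — 25 already appeared earlier.

25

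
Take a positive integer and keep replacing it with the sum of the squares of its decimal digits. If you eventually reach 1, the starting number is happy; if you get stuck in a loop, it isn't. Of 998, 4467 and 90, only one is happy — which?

998

998: 998 → 226 → 44 → 32 → 13 → 10 → 1  — reaches 1 (happy)
4467: 4467 → 117 → 51 → 26 → 40 → 16 → 37 → 58 → 89 → 145 → 42 → 20 → 4 → 16  — repeats 16 (not happy)
90: 90 → 81 → 65 → 61 → 37 → 58 → 89 → 145 → 42 → 20 → 4 → 16 → 37  — repeats 37 (not happy)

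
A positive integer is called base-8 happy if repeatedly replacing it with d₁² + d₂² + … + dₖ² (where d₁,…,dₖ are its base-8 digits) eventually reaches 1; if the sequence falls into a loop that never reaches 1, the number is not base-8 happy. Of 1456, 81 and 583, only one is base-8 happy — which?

1456: 1456 → 76 → 18 → 8 → 1  — reaches 1 (base-8 happy)
81: 81 → 6 → 36 → 32 → 16 → 4 → 16  — repeats 16 (not base-8 happy)
583: 583 → 51 → 45 → 50 → 40 → 25 → 10 → 5 → 25  — repeats 25 (not base-8 happy)

1456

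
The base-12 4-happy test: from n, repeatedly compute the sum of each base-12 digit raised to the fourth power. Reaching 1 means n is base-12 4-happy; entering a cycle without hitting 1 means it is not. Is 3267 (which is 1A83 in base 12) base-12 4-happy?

3267 = (1,10,8,3)_12 → 1⁴ + 10⁴ + 8⁴ + 3⁴ = 14178
14178 = (8,2,5,6)_12 → 8⁴ + 2⁴ + 5⁴ + 6⁴ = 6033
6033 = (3,5,10,9)_12 → 3⁴ + 5⁴ + 10⁴ + 9⁴ = 17267
17267 = (9,11,10,11)_12 → 9⁴ + 11⁴ + 10⁴ + 11⁴ = 45843
45843 = (2,2,6,4,3)_12 → 2⁴ + 2⁴ + 6⁴ + 4⁴ + 3⁴ = 1665
1665 = (11,6,9)_12 → 11⁴ + 6⁴ + 9⁴ = 22498
22498 = (1,1,0,2,10)_12 → 1⁴ + 1⁴ + 0⁴ + 2⁴ + 10⁴ = 10018
10018 = (5,9,6,10)_12 → 5⁴ + 9⁴ + 6⁴ + 10⁴ = 18482
18482 = (10,8,4,2)_12 → 10⁴ + 8⁴ + 4⁴ + 2⁴ = 14368
14368 = (8,3,9,4)_12 → 8⁴ + 3⁴ + 9⁴ + 4⁴ = 10994
10994 = (6,4,4,2)_12 → 6⁴ + 4⁴ + 4⁴ + 2⁴ = 1824
1824 = (1,0,8,0)_12 → 1⁴ + 0⁴ + 8⁴ + 0⁴ = 4097
4097 = (2,4,5,5)_12 → 2⁴ + 4⁴ + 5⁴ + 5⁴ = 1522
1522 = (10,6,10)_12 → 10⁴ + 6⁴ + 10⁴ = 21296
21296 = (1,0,3,10,8)_12 → 1⁴ + 0⁴ + 3⁴ + 10⁴ + 8⁴ = 14178  — 14178 already seen; the sequence cycles without reaching 1.

not base-12 4-happy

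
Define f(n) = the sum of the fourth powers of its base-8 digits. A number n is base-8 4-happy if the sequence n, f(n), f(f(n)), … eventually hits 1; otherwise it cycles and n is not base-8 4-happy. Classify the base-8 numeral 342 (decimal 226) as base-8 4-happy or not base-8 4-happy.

not base-8 4-happy

226 = (3,4,2)_8 → 3⁴ + 4⁴ + 2⁴ = 353
353 = (5,4,1)_8 → 5⁴ + 4⁴ + 1⁴ = 882
882 = (1,5,6,2)_8 → 1⁴ + 5⁴ + 6⁴ + 2⁴ = 1938
1938 = (3,6,2,2)_8 → 3⁴ + 6⁴ + 2⁴ + 2⁴ = 1409
1409 = (2,6,0,1)_8 → 2⁴ + 6⁴ + 0⁴ + 1⁴ = 1313
1313 = (2,4,4,1)_8 → 2⁴ + 4⁴ + 4⁴ + 1⁴ = 529
529 = (1,0,2,1)_8 → 1⁴ + 0⁴ + 2⁴ + 1⁴ = 18
18 = (2,2)_8 → 2⁴ + 2⁴ = 32
32 = (4,0)_8 → 4⁴ + 0⁴ = 256
256 = (4,0,0)_8 → 4⁴ + 0⁴ + 0⁴ = 256  — 256 already seen; the sequence cycles without reaching 1.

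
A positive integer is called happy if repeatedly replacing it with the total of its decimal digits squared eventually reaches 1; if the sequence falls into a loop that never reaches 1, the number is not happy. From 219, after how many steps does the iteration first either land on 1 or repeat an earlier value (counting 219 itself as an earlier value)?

3

219 → 2² + 1² + 9² = 4 + 1 + 81 = 86
86 → 8² + 6² = 64 + 36 = 100
100 → 1² + 0² + 0² = 1 + 0 + 0 = 1  — reached 1.
That took 3 steps.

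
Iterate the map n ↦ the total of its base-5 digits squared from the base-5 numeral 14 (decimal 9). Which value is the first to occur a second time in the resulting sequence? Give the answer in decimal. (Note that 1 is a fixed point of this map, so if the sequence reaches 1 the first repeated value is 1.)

13

9 = (1,4)_5 → 1² + 4² = 17
17 = (3,2)_5 → 3² + 2² = 13
13 = (2,3)_5 → 2² + 3² = 13  — 13 already appeared earlier.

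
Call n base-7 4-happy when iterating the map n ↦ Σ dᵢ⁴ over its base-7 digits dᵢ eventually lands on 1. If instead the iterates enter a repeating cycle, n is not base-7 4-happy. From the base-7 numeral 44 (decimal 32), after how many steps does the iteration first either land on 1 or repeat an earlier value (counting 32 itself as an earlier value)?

8

32 = (4,4)_7 → 4⁴ + 4⁴ = 512
512 = (1,3,3,1)_7 → 1⁴ + 3⁴ + 3⁴ + 1⁴ = 164
164 = (3,2,3)_7 → 3⁴ + 2⁴ + 3⁴ = 178
178 = (3,4,3)_7 → 3⁴ + 4⁴ + 3⁴ = 418
418 = (1,1,3,5)_7 → 1⁴ + 1⁴ + 3⁴ + 5⁴ = 708
708 = (2,0,3,1)_7 → 2⁴ + 0⁴ + 3⁴ + 1⁴ = 98
98 = (2,0,0)_7 → 2⁴ + 0⁴ + 0⁴ = 16
16 = (2,2)_7 → 2⁴ + 2⁴ = 32  — 32 repeats.
That took 8 steps.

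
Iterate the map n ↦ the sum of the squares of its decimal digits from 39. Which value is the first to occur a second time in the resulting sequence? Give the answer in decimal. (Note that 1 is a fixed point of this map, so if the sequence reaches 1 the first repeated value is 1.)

37

39 → 3² + 9² = 90
90 → 9² + 0² = 81
81 → 8² + 1² = 65
65 → 6² + 5² = 61
61 → 6² + 1² = 37
37 → 3² + 7² = 58
58 → 5² + 8² = 89
89 → 8² + 9² = 145
145 → 1² + 4² + 5² = 42
42 → 4² + 2² = 20
20 → 2² + 0² = 4
4 → 4² = 16
16 → 1² + 6² = 37  — 37 already appeared earlier.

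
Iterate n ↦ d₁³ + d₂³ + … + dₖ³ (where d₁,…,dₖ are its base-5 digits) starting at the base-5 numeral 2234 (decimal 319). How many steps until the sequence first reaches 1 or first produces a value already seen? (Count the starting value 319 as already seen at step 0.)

10

319 = (2,2,3,4)_5 → 2³ + 2³ + 3³ + 4³ = 107
107 = (4,1,2)_5 → 4³ + 1³ + 2³ = 73
73 = (2,4,3)_5 → 2³ + 4³ + 3³ = 99
99 = (3,4,4)_5 → 3³ + 4³ + 4³ = 155
155 = (1,1,1,0)_5 → 1³ + 1³ + 1³ + 0³ = 3
3 = (3)_5 → 3³ = 27
27 = (1,0,2)_5 → 1³ + 0³ + 2³ = 9
9 = (1,4)_5 → 1³ + 4³ = 65
65 = (2,3,0)_5 → 2³ + 3³ + 0³ = 35
35 = (1,2,0)_5 → 1³ + 2³ + 0³ = 9  — 9 repeats.
That took 10 steps.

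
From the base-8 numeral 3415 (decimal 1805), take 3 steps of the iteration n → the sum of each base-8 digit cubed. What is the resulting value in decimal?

559

1805 = (3,4,1,5)_8 → 3³ + 4³ + 1³ + 5³ = 27 + 64 + 1 + 125 = 217
217 = (3,3,1)_8 → 3³ + 3³ + 1³ = 27 + 27 + 1 = 55
55 = (6,7)_8 → 6³ + 7³ = 216 + 343 = 559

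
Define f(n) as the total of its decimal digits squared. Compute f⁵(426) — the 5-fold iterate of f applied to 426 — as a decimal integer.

426 → 56
56 → 61
61 → 37
37 → 58
58 → 89

89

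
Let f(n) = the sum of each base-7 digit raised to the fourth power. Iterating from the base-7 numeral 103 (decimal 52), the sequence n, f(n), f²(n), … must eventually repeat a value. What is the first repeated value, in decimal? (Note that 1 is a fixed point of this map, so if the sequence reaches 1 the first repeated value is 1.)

1938

52 = (1,0,3)_7 → 1⁴ + 0⁴ + 3⁴ = 1 + 0 + 81 = 82
82 = (1,4,5)_7 → 1⁴ + 4⁴ + 5⁴ = 1 + 256 + 625 = 882
882 = (2,4,0,0)_7 → 2⁴ + 4⁴ + 0⁴ + 0⁴ = 16 + 256 + 0 + 0 = 272
272 = (5,3,6)_7 → 5⁴ + 3⁴ + 6⁴ = 625 + 81 + 1296 = 2002
2002 = (5,5,6,0)_7 → 5⁴ + 5⁴ + 6⁴ + 0⁴ = 625 + 625 + 1296 + 0 = 2546
2546 = (1,0,2,6,5)_7 → 1⁴ + 0⁴ + 2⁴ + 6⁴ + 5⁴ = 1 + 0 + 16 + 1296 + 625 = 1938
1938 = (5,4,3,6)_7 → 5⁴ + 4⁴ + 3⁴ + 6⁴ = 625 + 256 + 81 + 1296 = 2258
2258 = (6,4,0,4)_7 → 6⁴ + 4⁴ + 0⁴ + 4⁴ = 1296 + 256 + 0 + 256 = 1808
1808 = (5,1,6,2)_7 → 5⁴ + 1⁴ + 6⁴ + 2⁴ = 625 + 1 + 1296 + 16 = 1938  — 1938 already appeared earlier.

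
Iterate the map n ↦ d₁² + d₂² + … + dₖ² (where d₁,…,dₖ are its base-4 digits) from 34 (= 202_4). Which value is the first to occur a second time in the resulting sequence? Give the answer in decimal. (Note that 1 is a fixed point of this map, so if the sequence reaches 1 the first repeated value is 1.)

34 = (2,0,2)_4 → 8
8 = (2,0)_4 → 4
4 = (1,0)_4 → 1  — reached the fixed point 1.
1 → 1, so 1 is the first repeated value.

1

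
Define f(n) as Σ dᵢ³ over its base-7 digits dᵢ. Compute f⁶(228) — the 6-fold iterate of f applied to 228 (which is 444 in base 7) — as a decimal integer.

228 = (4,4,4)_7 → 4³ + 4³ + 4³ = 64 + 64 + 64 = 192
192 = (3,6,3)_7 → 3³ + 6³ + 3³ = 27 + 216 + 27 = 270
270 = (5,3,4)_7 → 5³ + 3³ + 4³ = 125 + 27 + 64 = 216
216 = (4,2,6)_7 → 4³ + 2³ + 6³ = 64 + 8 + 216 = 288
288 = (5,6,1)_7 → 5³ + 6³ + 1³ = 125 + 216 + 1 = 342
342 = (6,6,6)_7 → 6³ + 6³ + 6³ = 216 + 216 + 216 = 648

648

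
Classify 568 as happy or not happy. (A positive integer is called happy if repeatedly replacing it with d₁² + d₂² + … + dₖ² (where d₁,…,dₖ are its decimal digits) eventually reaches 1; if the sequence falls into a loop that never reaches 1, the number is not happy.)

not happy

568 → 5² + 6² + 8² = 125
125 → 1² + 2² + 5² = 30
30 → 3² + 0² = 9
9 → 9² = 81
81 → 8² + 1² = 65
65 → 6² + 5² = 61
61 → 6² + 1² = 37
37 → 3² + 7² = 58
58 → 5² + 8² = 89
89 → 8² + 9² = 145
145 → 1² + 4² + 5² = 42
42 → 4² + 2² = 20
20 → 2² + 0² = 4
4 → 4² = 16
16 → 1² + 6² = 37  — 37 already seen; the sequence cycles without reaching 1.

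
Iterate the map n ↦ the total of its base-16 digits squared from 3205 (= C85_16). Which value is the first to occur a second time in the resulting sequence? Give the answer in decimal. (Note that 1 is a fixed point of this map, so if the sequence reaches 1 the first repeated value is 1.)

1

3205 = (12,8,5)_16 → 12² + 8² + 5² = 144 + 64 + 25 = 233
233 = (14,9)_16 → 14² + 9² = 196 + 81 = 277
277 = (1,1,5)_16 → 1² + 1² + 5² = 1 + 1 + 25 = 27
27 = (1,11)_16 → 1² + 11² = 1 + 121 = 122
122 = (7,10)_16 → 7² + 10² = 49 + 100 = 149
149 = (9,5)_16 → 9² + 5² = 81 + 25 = 106
106 = (6,10)_16 → 6² + 10² = 36 + 100 = 136
136 = (8,8)_16 → 8² + 8² = 64 + 64 = 128
128 = (8,0)_16 → 8² + 0² = 64 + 0 = 64
64 = (4,0)_16 → 4² + 0² = 16 + 0 = 16
16 = (1,0)_16 → 1² + 0² = 1 + 0 = 1  — reached the fixed point 1.
1 → 1, so 1 is the first repeated value.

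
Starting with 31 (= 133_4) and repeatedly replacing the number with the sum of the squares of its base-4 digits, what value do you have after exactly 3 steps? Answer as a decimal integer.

8

31 = (1,3,3)_4 → 1² + 3² + 3² = 19
19 = (1,0,3)_4 → 1² + 0² + 3² = 10
10 = (2,2)_4 → 2² + 2² = 8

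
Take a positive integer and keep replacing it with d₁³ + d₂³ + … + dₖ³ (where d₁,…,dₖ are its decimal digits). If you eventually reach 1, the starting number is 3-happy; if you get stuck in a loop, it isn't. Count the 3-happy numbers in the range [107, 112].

107: 107 → 344 → 155 → 251 → 134 → 92 → 737 → 713 → 371 → 371  (repeats 371)
108: 108 → 513 → 153 → 153  (repeats 153)
109: 109 → 730 → 370 → 370  (repeats 370)
110: 110 → 2 → 8 → 512 → 134 → 92 → 737 → 713 → 371 → 371  (repeats 371)
111: 111 → 3 → 27 → 351 → 153 → 153  (repeats 153)
112: 112 → 10 → 1  (reaches 1)
3-happy: 112

1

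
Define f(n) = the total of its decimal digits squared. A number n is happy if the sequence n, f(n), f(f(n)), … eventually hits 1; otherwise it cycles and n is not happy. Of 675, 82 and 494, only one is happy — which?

675: 675 → 110 → 2 → 4 → 16 → 37 → 58 → 89 → 145 → 42 → 20 → 4  — repeats 4 (not happy)
82: 82 → 68 → 100 → 1  — reaches 1 (happy)
494: 494 → 113 → 11 → 2 → 4 → 16 → 37 → 58 → 89 → 145 → 42 → 20 → 4  — repeats 4 (not happy)

82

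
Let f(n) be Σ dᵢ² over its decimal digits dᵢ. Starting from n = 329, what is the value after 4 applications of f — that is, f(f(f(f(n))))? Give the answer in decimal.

329 → 3² + 2² + 9² = 9 + 4 + 81 = 94
94 → 9² + 4² = 81 + 16 = 97
97 → 9² + 7² = 81 + 49 = 130
130 → 1² + 3² + 0² = 1 + 9 + 0 = 10

10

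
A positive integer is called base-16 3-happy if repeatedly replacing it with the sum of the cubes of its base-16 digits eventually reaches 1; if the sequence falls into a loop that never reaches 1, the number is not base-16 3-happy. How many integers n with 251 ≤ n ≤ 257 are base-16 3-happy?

251: 251 → 4706 → 233 → 3473 → 2927 → 4922 → 1055 → 3440 → 2540 → 5201 → 191 → 4706  — not base-16 3-happy
252: 252 → 5103 → 6147 → 540 → 1737 → 2673 → 1344 → 189 → 3528 → 4437 → 252  — not base-16 3-happy
253: 253 → 5572 → 1918 → 3430 → 2629 → 1189 → 1189  — not base-16 3-happy
254: 254 → 6119 → 3431 → 2756 → 2792 → 4256 → 1001 → 3500 → 4925 → 2252 → 3968 → 3887 → 6758 → 1433 → 1583 → 3599 → 6119  — not base-16 3-happy
255: 255 → 6750 → 3870 → 6120 → 3600 → 2745 → 3060 → 4770 → 1017 → 4131 → 36 → 72 → 576 → 72  — not base-16 3-happy
256: 256 → 1  — base-16 3-happy
257: 257 → 2 → 8 → 512 → 8  — not base-16 3-happy
base-16 3-happy: 256

1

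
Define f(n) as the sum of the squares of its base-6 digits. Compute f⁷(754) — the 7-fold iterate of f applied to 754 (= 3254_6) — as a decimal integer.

20

754 = (3,2,5,4)_6 → 3² + 2² + 5² + 4² = 9 + 4 + 25 + 16 = 54
54 = (1,3,0)_6 → 1² + 3² + 0² = 1 + 9 + 0 = 10
10 = (1,4)_6 → 1² + 4² = 1 + 16 = 17
17 = (2,5)_6 → 2² + 5² = 4 + 25 = 29
29 = (4,5)_6 → 4² + 5² = 16 + 25 = 41
41 = (1,0,5)_6 → 1² + 0² + 5² = 1 + 0 + 25 = 26
26 = (4,2)_6 → 4² + 2² = 16 + 4 = 20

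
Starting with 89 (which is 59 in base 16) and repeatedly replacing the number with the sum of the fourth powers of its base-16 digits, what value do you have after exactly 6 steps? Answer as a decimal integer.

642

89 = (5,9)_16 → 5⁴ + 9⁴ = 625 + 6561 = 7186
7186 = (1,12,1,2)_16 → 1⁴ + 12⁴ + 1⁴ + 2⁴ = 1 + 20736 + 1 + 16 = 20754
20754 = (5,1,1,2)_16 → 5⁴ + 1⁴ + 1⁴ + 2⁴ = 625 + 1 + 1 + 16 = 643
643 = (2,8,3)_16 → 2⁴ + 8⁴ + 3⁴ = 16 + 4096 + 81 = 4193
4193 = (1,0,6,1)_16 → 1⁴ + 0⁴ + 6⁴ + 1⁴ = 1 + 0 + 1296 + 1 = 1298
1298 = (5,1,2)_16 → 5⁴ + 1⁴ + 2⁴ = 625 + 1 + 16 = 642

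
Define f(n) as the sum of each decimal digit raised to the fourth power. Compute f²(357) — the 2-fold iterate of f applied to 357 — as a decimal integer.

357 → 3107
3107 → 2483

2483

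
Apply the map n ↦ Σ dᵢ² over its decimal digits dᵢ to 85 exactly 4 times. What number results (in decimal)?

85 → 8² + 5² = 89
89 → 8² + 9² = 145
145 → 1² + 4² + 5² = 42
42 → 4² + 2² = 20

20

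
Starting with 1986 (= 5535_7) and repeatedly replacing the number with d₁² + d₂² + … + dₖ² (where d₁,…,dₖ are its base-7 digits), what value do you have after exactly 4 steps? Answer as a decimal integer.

52

1986 = (5,5,3,5)_7 → 84
84 = (1,5,0)_7 → 26
26 = (3,5)_7 → 34
34 = (4,6)_7 → 52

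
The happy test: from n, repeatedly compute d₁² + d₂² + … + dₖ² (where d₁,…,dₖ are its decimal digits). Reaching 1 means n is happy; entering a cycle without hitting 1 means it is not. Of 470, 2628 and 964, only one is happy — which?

964

470: 470 → 65 → 61 → 37 → 58 → 89 → 145 → 42 → 20 → 4 → 16 → 37  — repeats 37 (not happy)
2628: 2628 → 108 → 65 → 61 → 37 → 58 → 89 → 145 → 42 → 20 → 4 → 16 → 37  — repeats 37 (not happy)
964: 964 → 133 → 19 → 82 → 68 → 100 → 1  — reaches 1 (happy)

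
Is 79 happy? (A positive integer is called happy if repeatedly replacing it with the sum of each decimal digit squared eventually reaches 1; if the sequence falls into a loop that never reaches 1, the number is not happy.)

happy

79 → 7² + 9² = 130
130 → 1² + 3² + 0² = 10
10 → 1² + 0² = 1  — reached 1.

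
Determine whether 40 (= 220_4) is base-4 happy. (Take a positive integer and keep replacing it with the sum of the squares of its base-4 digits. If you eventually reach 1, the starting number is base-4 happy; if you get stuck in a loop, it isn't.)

40 = (2,2,0)_4 → 2² + 2² + 0² = 4 + 4 + 0 = 8
8 = (2,0)_4 → 2² + 0² = 4 + 0 = 4
4 = (1,0)_4 → 1² + 0² = 1 + 0 = 1  — reached 1.

base-4 happy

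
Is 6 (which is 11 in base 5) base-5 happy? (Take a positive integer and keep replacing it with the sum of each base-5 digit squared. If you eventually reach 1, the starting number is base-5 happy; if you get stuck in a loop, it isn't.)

not base-5 happy

6 = (1,1)_5 → 1² + 1² = 2
2 = (2)_5 → 2² = 4
4 = (4)_5 → 4² = 16
16 = (3,1)_5 → 3² + 1² = 10
10 = (2,0)_5 → 2² + 0² = 4  — 4 already seen; the sequence cycles without reaching 1.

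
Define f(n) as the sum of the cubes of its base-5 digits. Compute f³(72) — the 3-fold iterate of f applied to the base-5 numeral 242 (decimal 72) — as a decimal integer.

72 = (2,4,2)_5 → 2³ + 4³ + 2³ = 80
80 = (3,1,0)_5 → 3³ + 1³ + 0³ = 28
28 = (1,0,3)_5 → 1³ + 0³ + 3³ = 28

28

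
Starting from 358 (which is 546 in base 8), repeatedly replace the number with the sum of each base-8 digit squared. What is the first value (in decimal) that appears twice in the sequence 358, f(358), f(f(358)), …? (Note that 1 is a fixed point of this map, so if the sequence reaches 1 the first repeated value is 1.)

358 = (5,4,6)_8 → 5² + 4² + 6² = 25 + 16 + 36 = 77
77 = (1,1,5)_8 → 1² + 1² + 5² = 1 + 1 + 25 = 27
27 = (3,3)_8 → 3² + 3² = 9 + 9 = 18
18 = (2,2)_8 → 2² + 2² = 4 + 4 = 8
8 = (1,0)_8 → 1² + 0² = 1 + 0 = 1  — reached the fixed point 1.
1 → 1, so 1 is the first repeated value.

1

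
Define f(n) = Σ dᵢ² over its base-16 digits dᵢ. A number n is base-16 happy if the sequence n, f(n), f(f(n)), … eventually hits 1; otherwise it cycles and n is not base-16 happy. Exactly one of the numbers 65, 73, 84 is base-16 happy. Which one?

65: 65 → 17 → 2 → 4 → 16 → 1  — reaches 1 (base-16 happy)
73: 73 → 97 → 37 → 29 → 170 → 200 → 208 → 169 → 181 → 146 → 85 → 50 → 13 → 169  — repeats 169 (not base-16 happy)
84: 84 → 41 → 85 → 50 → 13 → 169 → 181 → 146 → 85  — repeats 85 (not base-16 happy)

65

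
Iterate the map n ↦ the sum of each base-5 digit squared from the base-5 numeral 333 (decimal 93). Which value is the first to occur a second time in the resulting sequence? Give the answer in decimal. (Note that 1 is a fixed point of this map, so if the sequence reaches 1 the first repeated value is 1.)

1

93 = (3,3,3)_5 → 3² + 3² + 3² = 9 + 9 + 9 = 27
27 = (1,0,2)_5 → 1² + 0² + 2² = 1 + 0 + 4 = 5
5 = (1,0)_5 → 1² + 0² = 1 + 0 = 1  — reached the fixed point 1.
1 → 1, so 1 is the first repeated value.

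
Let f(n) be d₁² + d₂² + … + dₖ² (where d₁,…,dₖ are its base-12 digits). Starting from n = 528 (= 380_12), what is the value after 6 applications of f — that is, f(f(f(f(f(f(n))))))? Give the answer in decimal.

528 = (3,8,0)_12 → 73
73 = (6,1)_12 → 37
37 = (3,1)_12 → 10
10 = (10)_12 → 100
100 = (8,4)_12 → 80
80 = (6,8)_12 → 100

100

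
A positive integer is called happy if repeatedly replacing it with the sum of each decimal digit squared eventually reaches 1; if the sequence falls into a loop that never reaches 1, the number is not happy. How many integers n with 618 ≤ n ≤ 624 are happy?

2

618: 618 → 101 → 2 → 4 → 16 → 37 → 58 → 89 → 145 → 42 → 20 → 4  — not happy
619: 619 → 118 → 66 → 72 → 53 → 34 → 25 → 29 → 85 → 89 → 145 → 42 → 20 → 4 → 16 → 37 → 58 → 89  — not happy
620: 620 → 40 → 16 → 37 → 58 → 89 → 145 → 42 → 20 → 4 → 16  — not happy
621: 621 → 41 → 17 → 50 → 25 → 29 → 85 → 89 → 145 → 42 → 20 → 4 → 16 → 37 → 58 → 89  — not happy
622: 622 → 44 → 32 → 13 → 10 → 1  — happy
623: 623 → 49 → 97 → 130 → 10 → 1  — happy
624: 624 → 56 → 61 → 37 → 58 → 89 → 145 → 42 → 20 → 4 → 16 → 37  — not happy
happy: 622, 623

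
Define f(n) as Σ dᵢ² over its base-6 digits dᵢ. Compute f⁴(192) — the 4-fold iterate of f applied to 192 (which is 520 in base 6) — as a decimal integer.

192 = (5,2,0)_6 → 5² + 2² + 0² = 25 + 4 + 0 = 29
29 = (4,5)_6 → 4² + 5² = 16 + 25 = 41
41 = (1,0,5)_6 → 1² + 0² + 5² = 1 + 0 + 25 = 26
26 = (4,2)_6 → 4² + 2² = 16 + 4 = 20

20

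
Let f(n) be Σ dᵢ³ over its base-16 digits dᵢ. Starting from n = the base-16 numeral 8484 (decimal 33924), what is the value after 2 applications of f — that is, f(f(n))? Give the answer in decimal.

33924 = (8,4,8,4)_16 → 8³ + 4³ + 8³ + 4³ = 512 + 64 + 512 + 64 = 1152
1152 = (4,8,0)_16 → 4³ + 8³ + 0³ = 64 + 512 + 0 = 576

576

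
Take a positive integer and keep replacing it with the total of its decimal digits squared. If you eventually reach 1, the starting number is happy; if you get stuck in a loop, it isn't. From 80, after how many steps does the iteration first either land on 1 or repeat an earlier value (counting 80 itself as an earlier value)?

13

80 → 8² + 0² = 64
64 → 6² + 4² = 52
52 → 5² + 2² = 29
29 → 2² + 9² = 85
85 → 8² + 5² = 89
89 → 8² + 9² = 145
145 → 1² + 4² + 5² = 42
42 → 4² + 2² = 20
20 → 2² + 0² = 4
4 → 4² = 16
16 → 1² + 6² = 37
37 → 3² + 7² = 58
58 → 5² + 8² = 89  — 89 repeats.
That took 13 steps.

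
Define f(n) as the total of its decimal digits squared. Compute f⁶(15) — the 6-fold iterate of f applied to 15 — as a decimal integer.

89

15 → 26
26 → 40
40 → 16
16 → 37
37 → 58
58 → 89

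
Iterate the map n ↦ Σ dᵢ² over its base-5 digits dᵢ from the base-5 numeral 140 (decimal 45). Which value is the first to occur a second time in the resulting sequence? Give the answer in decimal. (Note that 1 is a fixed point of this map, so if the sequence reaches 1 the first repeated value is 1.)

13

45 = (1,4,0)_5 → 1² + 4² + 0² = 1 + 16 + 0 = 17
17 = (3,2)_5 → 3² + 2² = 9 + 4 = 13
13 = (2,3)_5 → 2² + 3² = 4 + 9 = 13  — 13 already appeared earlier.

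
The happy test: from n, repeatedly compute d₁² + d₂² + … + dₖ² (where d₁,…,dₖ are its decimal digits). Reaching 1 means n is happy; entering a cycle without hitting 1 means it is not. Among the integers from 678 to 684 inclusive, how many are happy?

678: 678 → 149 → 98 → 145 → 42 → 20 → 4 → 16 → 37 → 58 → 89 → 145  — not happy
679: 679 → 166 → 73 → 58 → 89 → 145 → 42 → 20 → 4 → 16 → 37 → 58  — not happy
680: 680 → 100 → 1  — happy
681: 681 → 101 → 2 → 4 → 16 → 37 → 58 → 89 → 145 → 42 → 20 → 4  — not happy
682: 682 → 104 → 17 → 50 → 25 → 29 → 85 → 89 → 145 → 42 → 20 → 4 → 16 → 37 → 58 → 89  — not happy
683: 683 → 109 → 82 → 68 → 100 → 1  — happy
684: 684 → 116 → 38 → 73 → 58 → 89 → 145 → 42 → 20 → 4 → 16 → 37 → 58  — not happy
happy: 680, 683

2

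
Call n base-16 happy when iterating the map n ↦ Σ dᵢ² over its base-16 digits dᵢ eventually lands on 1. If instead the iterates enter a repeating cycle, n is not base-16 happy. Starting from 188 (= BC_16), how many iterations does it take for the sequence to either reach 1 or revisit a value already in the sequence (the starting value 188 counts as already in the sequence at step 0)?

13

188 = (11,12)_16 → 11² + 12² = 121 + 144 = 265
265 = (1,0,9)_16 → 1² + 0² + 9² = 1 + 0 + 81 = 82
82 = (5,2)_16 → 5² + 2² = 25 + 4 = 29
29 = (1,13)_16 → 1² + 13² = 1 + 169 = 170
170 = (10,10)_16 → 10² + 10² = 100 + 100 = 200
200 = (12,8)_16 → 12² + 8² = 144 + 64 = 208
208 = (13,0)_16 → 13² + 0² = 169 + 0 = 169
169 = (10,9)_16 → 10² + 9² = 100 + 81 = 181
181 = (11,5)_16 → 11² + 5² = 121 + 25 = 146
146 = (9,2)_16 → 9² + 2² = 81 + 4 = 85
85 = (5,5)_16 → 5² + 5² = 25 + 25 = 50
50 = (3,2)_16 → 3² + 2² = 9 + 4 = 13
13 = (13)_16 → 13² = 169  — 169 repeats.
That took 13 steps.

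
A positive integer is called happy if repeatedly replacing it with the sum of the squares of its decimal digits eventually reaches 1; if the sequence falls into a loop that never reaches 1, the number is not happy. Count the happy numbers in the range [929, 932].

2

929: 929 → 166 → 73 → 58 → 89 → 145 → 42 → 20 → 4 → 16 → 37 → 58  — not happy
930: 930 → 90 → 81 → 65 → 61 → 37 → 58 → 89 → 145 → 42 → 20 → 4 → 16 → 37  — not happy
931: 931 → 91 → 82 → 68 → 100 → 1  — happy
932: 932 → 94 → 97 → 130 → 10 → 1  — happy
happy: 931, 932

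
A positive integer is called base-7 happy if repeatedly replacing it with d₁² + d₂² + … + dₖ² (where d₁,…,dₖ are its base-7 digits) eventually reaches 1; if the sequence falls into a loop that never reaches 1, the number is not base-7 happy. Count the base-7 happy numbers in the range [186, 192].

1

186: 186 → 50 → 2 → 4 → 16 → 8 → 2  — not base-7 happy
187: 187 → 59 → 11 → 17 → 13 → 37 → 29 → 17  — not base-7 happy
188: 188 → 70 → 10 → 10  — not base-7 happy
189: 189 → 45 → 45  — not base-7 happy
190: 190 → 46 → 52 → 10 → 10  — not base-7 happy
191: 191 → 49 → 1  — base-7 happy
192: 192 → 54 → 26 → 34 → 52 → 10 → 10  — not base-7 happy
base-7 happy: 191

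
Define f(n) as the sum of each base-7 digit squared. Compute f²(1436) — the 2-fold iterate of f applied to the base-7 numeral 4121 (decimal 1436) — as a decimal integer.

1436 = (4,1,2,1)_7 → 4² + 1² + 2² + 1² = 22
22 = (3,1)_7 → 3² + 1² = 10

10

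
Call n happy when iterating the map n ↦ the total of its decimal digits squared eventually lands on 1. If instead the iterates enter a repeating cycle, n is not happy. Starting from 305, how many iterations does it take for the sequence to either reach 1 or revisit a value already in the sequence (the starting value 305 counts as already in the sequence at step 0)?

305 → 3² + 0² + 5² = 9 + 0 + 25 = 34
34 → 3² + 4² = 9 + 16 = 25
25 → 2² + 5² = 4 + 25 = 29
29 → 2² + 9² = 4 + 81 = 85
85 → 8² + 5² = 64 + 25 = 89
89 → 8² + 9² = 64 + 81 = 145
145 → 1² + 4² + 5² = 1 + 16 + 25 = 42
42 → 4² + 2² = 16 + 4 = 20
20 → 2² + 0² = 4 + 0 = 4
4 → 4² = 16
16 → 1² + 6² = 1 + 36 = 37
37 → 3² + 7² = 9 + 49 = 58
58 → 5² + 8² = 25 + 64 = 89  — 89 repeats.
That took 13 steps.

13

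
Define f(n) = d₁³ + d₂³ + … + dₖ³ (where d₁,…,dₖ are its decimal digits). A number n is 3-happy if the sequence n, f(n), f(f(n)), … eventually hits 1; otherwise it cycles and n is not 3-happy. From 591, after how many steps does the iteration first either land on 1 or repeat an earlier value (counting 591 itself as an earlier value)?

9

591 → 5³ + 9³ + 1³ = 855
855 → 8³ + 5³ + 5³ = 762
762 → 7³ + 6³ + 2³ = 567
567 → 5³ + 6³ + 7³ = 684
684 → 6³ + 8³ + 4³ = 792
792 → 7³ + 9³ + 2³ = 1080
1080 → 1³ + 0³ + 8³ + 0³ = 513
513 → 5³ + 1³ + 3³ = 153
153 → 1³ + 5³ + 3³ = 153  — 153 repeats.
That took 9 steps.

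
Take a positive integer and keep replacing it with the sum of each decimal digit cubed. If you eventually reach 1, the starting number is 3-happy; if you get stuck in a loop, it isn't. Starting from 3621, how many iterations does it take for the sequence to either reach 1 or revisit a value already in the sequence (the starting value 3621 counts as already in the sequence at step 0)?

10

3621 → 3³ + 6³ + 2³ + 1³ = 27 + 216 + 8 + 1 = 252
252 → 2³ + 5³ + 2³ = 8 + 125 + 8 = 141
141 → 1³ + 4³ + 1³ = 1 + 64 + 1 = 66
66 → 6³ + 6³ = 216 + 216 = 432
432 → 4³ + 3³ + 2³ = 64 + 27 + 8 = 99
99 → 9³ + 9³ = 729 + 729 = 1458
1458 → 1³ + 4³ + 5³ + 8³ = 1 + 64 + 125 + 512 = 702
702 → 7³ + 0³ + 2³ = 343 + 0 + 8 = 351
351 → 3³ + 5³ + 1³ = 27 + 125 + 1 = 153
153 → 1³ + 5³ + 3³ = 1 + 125 + 27 = 153  — 153 repeats.
That took 10 steps.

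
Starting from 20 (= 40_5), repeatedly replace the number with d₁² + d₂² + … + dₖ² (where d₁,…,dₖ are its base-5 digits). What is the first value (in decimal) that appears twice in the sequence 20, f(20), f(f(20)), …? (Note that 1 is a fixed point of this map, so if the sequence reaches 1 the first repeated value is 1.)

20 = (4,0)_5 → 4² + 0² = 16 + 0 = 16
16 = (3,1)_5 → 3² + 1² = 9 + 1 = 10
10 = (2,0)_5 → 2² + 0² = 4 + 0 = 4
4 = (4)_5 → 4² = 16  — 16 already appeared earlier.

16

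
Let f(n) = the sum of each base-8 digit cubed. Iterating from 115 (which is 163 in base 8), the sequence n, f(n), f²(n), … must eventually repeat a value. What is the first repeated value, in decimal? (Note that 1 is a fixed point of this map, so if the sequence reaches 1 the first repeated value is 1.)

115 = (1,6,3)_8 → 244
244 = (3,6,4)_8 → 307
307 = (4,6,3)_8 → 307  — 307 already appeared earlier.

307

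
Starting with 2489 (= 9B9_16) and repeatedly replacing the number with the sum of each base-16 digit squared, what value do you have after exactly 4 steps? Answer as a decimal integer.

200

2489 = (9,11,9)_16 → 9² + 11² + 9² = 283
283 = (1,1,11)_16 → 1² + 1² + 11² = 123
123 = (7,11)_16 → 7² + 11² = 170
170 = (10,10)_16 → 10² + 10² = 200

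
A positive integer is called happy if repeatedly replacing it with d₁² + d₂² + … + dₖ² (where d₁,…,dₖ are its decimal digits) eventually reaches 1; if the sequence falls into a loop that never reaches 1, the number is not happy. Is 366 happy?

not happy

366 → 81
81 → 65
65 → 61
61 → 37
37 → 58
58 → 89
89 → 145
145 → 42
42 → 20
20 → 4
4 → 16
16 → 37  — 37 already seen; the sequence cycles without reaching 1.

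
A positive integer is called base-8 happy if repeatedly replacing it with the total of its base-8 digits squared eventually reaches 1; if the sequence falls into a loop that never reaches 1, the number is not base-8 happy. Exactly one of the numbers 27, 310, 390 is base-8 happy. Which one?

27

27: 27 → 18 → 8 → 1  — reaches 1 (base-8 happy)
310: 310 → 88 → 10 → 5 → 25 → 10  — repeats 10 (not base-8 happy)
390: 390 → 72 → 2 → 4 → 16 → 4  — repeats 4 (not base-8 happy)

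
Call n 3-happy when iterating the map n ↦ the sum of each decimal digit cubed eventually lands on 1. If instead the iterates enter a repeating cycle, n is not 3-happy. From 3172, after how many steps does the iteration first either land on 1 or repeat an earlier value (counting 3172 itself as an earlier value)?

3172 → 3³ + 1³ + 7³ + 2³ = 27 + 1 + 343 + 8 = 379
379 → 3³ + 7³ + 9³ = 27 + 343 + 729 = 1099
1099 → 1³ + 0³ + 9³ + 9³ = 1 + 0 + 729 + 729 = 1459
1459 → 1³ + 4³ + 5³ + 9³ = 1 + 64 + 125 + 729 = 919
919 → 9³ + 1³ + 9³ = 729 + 1 + 729 = 1459  — 1459 repeats.
That took 5 steps.

5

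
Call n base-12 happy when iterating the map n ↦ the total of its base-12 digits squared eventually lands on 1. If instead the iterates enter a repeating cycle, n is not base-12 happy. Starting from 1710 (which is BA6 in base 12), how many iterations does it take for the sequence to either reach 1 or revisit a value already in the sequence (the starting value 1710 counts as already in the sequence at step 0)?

1710 = (11,10,6)_12 → 257
257 = (1,9,5)_12 → 107
107 = (8,11)_12 → 185
185 = (1,3,5)_12 → 35
35 = (2,11)_12 → 125
125 = (10,5)_12 → 125  — 125 repeats.
That took 6 steps.

6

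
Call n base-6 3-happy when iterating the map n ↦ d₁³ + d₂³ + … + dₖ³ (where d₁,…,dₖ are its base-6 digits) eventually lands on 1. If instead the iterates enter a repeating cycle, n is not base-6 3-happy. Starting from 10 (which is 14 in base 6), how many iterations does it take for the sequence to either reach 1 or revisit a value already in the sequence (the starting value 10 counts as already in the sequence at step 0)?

10 = (1,4)_6 → 65
65 = (1,4,5)_6 → 190
190 = (5,1,4)_6 → 190  — 190 repeats.
That took 3 steps.

3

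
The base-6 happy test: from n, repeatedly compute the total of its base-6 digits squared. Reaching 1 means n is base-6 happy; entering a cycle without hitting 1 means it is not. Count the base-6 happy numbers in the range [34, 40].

1

34: 34 → 41 → 26 → 20 → 13 → 5 → 25 → 17 → 29 → 41  — not base-6 happy
35: 35 → 50 → 9 → 10 → 17 → 29 → 41 → 26 → 20 → 13 → 5 → 25 → 17  — not base-6 happy
36: 36 → 1  — base-6 happy
37: 37 → 2 → 4 → 16 → 20 → 13 → 5 → 25 → 17 → 29 → 41 → 26 → 20  — not base-6 happy
38: 38 → 5 → 25 → 17 → 29 → 41 → 26 → 20 → 13 → 5  — not base-6 happy
39: 39 → 10 → 17 → 29 → 41 → 26 → 20 → 13 → 5 → 25 → 17  — not base-6 happy
40: 40 → 17 → 29 → 41 → 26 → 20 → 13 → 5 → 25 → 17  — not base-6 happy
base-6 happy: 36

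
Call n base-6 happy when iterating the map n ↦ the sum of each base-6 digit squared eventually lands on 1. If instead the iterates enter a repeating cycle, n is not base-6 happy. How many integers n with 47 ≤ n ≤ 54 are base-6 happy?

47: 47 → 27 → 25 → 17 → 29 → 41 → 26 → 20 → 13 → 5 → 25  — not base-6 happy
48: 48 → 5 → 25 → 17 → 29 → 41 → 26 → 20 → 13 → 5  — not base-6 happy
49: 49 → 6 → 1  — base-6 happy
50: 50 → 9 → 10 → 17 → 29 → 41 → 26 → 20 → 13 → 5 → 25 → 17  — not base-6 happy
51: 51 → 14 → 8 → 5 → 25 → 17 → 29 → 41 → 26 → 20 → 13 → 5  — not base-6 happy
52: 52 → 21 → 18 → 9 → 10 → 17 → 29 → 41 → 26 → 20 → 13 → 5 → 25 → 17  — not base-6 happy
53: 53 → 30 → 25 → 17 → 29 → 41 → 26 → 20 → 13 → 5 → 25  — not base-6 happy
54: 54 → 10 → 17 → 29 → 41 → 26 → 20 → 13 → 5 → 25 → 17  — not base-6 happy
base-6 happy: 49

1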